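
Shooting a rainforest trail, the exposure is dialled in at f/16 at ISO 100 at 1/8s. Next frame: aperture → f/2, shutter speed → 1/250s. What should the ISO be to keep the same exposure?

ISO 50

Aperture: f/16 → f/11 → f/8 → f/5.6 → f/4 → f/2.8 → f/2 — 6 stops wider (brighter).
Shutter speed: 1/8 → 1/15 → 1/30 → 1/60 → 1/125 → 1/250 — 5 stops shorter (darker).
Net change so far: 1 stop brighter. Offset with the ISO: 100 → 50.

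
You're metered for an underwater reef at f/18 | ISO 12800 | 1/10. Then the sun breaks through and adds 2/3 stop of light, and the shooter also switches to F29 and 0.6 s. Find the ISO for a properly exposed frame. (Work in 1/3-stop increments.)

Scene light: 2/3 stop brighter.
Aperture: f/18 → f/20 → f/22 → f/25 → f/29 — 1 1/3 stops stopped down (darker).
Shutter speed: 1/10 → 1/8 → 1/6 → 1/5 → 1/4 → 0.3 → 0.4 → 0.5 → 0.6 — 2 2/3 stops slower (brighter).
Net so far: 2 stops brighter. ISO: 12800 → 10000 → 8000 → 6400 → 5000 → 4000 → 3200.

ISO 3200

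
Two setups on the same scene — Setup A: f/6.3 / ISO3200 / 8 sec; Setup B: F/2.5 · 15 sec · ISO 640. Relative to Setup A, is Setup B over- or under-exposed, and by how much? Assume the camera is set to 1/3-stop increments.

Aperture: f/6.3 → f/5.6 → f/5 → f/4.5 → f/4 → f/3.5 → f/3.2 → f/2.8 → f/2.5 — 2 2/3 stops opened up (brighter).
Shutter speed: 8 → 10 → 13 → 15 — 1 stop slower (brighter).
ISO: 3200 → 2500 → 2000 → 1600 → 1250 → 1000 → 800 → 640 — 2 1/3 stops dropped (darker).
Net: +2 2/3 +1 −2 1/3 = +1 1/3 stops.

1 1/3 stops brighter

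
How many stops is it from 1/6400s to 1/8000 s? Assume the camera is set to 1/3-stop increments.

1/3 stop

1/6400 → 1/8000 — count the steps: 1 third-stops = 1/3 stop.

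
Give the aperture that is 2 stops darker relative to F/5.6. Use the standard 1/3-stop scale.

Aperture: f/5.6 → f/6.3 → f/7.1 → f/8 → f/9 → f/10 → f/11 — 2 stops narrower (darker).

f/11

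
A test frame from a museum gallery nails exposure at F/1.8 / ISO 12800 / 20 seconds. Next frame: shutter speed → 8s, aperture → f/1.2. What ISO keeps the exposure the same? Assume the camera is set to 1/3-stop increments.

ISO 16000

Shutter speed: 20 → 15 → 13 → 10 → 8 — 1 1/3 stops faster (darker).
Aperture: f/1.8 → f/1.6 → f/1.4 → f/1.2 — 1 stop wider (brighter).
Net change so far: 1/3 stop darker. Offset with the ISO: 12800 → 16000.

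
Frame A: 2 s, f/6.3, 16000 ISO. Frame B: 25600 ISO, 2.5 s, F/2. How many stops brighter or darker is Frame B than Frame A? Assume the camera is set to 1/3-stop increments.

Aperture: f/6.3 → f/5.6 → f/5 → f/4.5 → f/4 → f/3.5 → f/3.2 → f/2.8 → f/2.5 → f/2.2 → f/2 — 3 1/3 stops larger aperture (brighter).
Shutter speed: 2 → 2.5 — 1/3 stop slower (brighter).
ISO: 16000 → 20000 → 25600 — 2/3 stop raised (brighter).
Net: +3 1/3 +1/3 +2/3 = +4 1/3 stops.

4 1/3 stops brighter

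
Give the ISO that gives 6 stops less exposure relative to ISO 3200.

ISO: 3200 → 1600 → 800 → 400 → 200 → 100 → 50 — 6 stops dropped (darker).

ISO 50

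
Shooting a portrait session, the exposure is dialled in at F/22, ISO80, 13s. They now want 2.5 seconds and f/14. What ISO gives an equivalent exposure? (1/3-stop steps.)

Shutter speed: 13 → 10 → 8 → 6 → 5 → 4 → 3.2 → 2.5 — 2 1/3 stops shorter (darker).
Aperture: f/22 → f/20 → f/18 → f/16 → f/14 — 1 1/3 stops opened up (brighter).
Net change so far: 1 stop darker. Offset with the ISO: 80 → 100 → 125 → 160.

ISO 160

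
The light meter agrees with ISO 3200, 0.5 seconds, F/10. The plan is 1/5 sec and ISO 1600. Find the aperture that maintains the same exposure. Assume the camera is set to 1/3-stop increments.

Shutter speed: 0.5 → 0.4 → 0.3 → 1/4 → 1/5 — 1 1/3 stops faster (darker).
ISO: 3200 → 2500 → 2000 → 1600 — 1 stop dropped (darker).
Net change so far: 2 1/3 stops darker. Offset with the aperture: f/10 → f/9 → f/8 → f/7.1 → f/6.3 → f/5.6 → f/5 → f/4.5.

f/4.5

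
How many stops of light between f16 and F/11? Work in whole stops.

1 stop

f/16 → f/11 — count the steps: 1 stop.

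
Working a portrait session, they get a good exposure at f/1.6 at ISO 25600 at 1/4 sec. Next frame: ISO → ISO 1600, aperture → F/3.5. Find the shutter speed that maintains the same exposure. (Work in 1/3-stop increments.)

20 s

ISO: 25600 → 20000 → 16000 → 12800 → 10000 → 8000 → 6400 → 5000 → 4000 → 3200 → 2500 → 2000 → 1600 — 4 stops dropped (darker).
Aperture: f/1.6 → f/1.8 → f/2 → f/2.2 → f/2.5 → f/2.8 → f/3.2 → f/3.5 — 2 1/3 stops smaller aperture (darker).
Net change so far: 6 1/3 stops darker. Offset with the shutter speed: 1/4 → 0.3 → 0.4 → 0.5 → 0.6 → 0.8 → 1 → 1.3 → 1.6 → 2 → 2.5 → 3.2 → 4 → 5 → 6 → 8 → 10 → 13 → 15 → 20.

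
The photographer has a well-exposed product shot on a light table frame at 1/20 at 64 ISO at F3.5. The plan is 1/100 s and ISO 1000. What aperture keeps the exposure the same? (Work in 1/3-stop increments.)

Shutter speed: 1/20 → 1/25 → 1/30 → 1/40 → 1/50 → 1/60 → 1/80 → 1/100 — 2 1/3 stops faster (darker).
ISO: 64 → 80 → 100 → 125 → 160 → 200 → 250 → 320 → 400 → 500 → 640 → 800 → 1000 — 4 stops higher (brighter).
Net change so far: 1 2/3 stops brighter. Offset with the aperture: f/3.5 → f/4 → f/4.5 → f/5 → f/5.6 → f/6.3.

f/6.3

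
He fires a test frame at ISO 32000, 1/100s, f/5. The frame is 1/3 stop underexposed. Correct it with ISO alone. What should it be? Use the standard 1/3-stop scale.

Underexposed by 1/3 stop → need 1/3 stop brighter.
ISO: 32000 → 40000.

ISO 40000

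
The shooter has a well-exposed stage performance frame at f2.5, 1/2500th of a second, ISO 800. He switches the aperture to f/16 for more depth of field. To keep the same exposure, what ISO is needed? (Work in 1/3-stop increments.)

Aperture: f/2.5 → f/2.8 → f/3.2 → f/3.5 → f/4 → f/4.5 → f/5 → f/5.6 → f/6.3 → f/7.1 → f/8 → f/9 → f/10 → f/11 → f/13 → f/14 → f/16 — 5 1/3 stops stopped down (darker).
Need 5 1/3 stops brighter from the ISO: 800 → 1000 → 1250 → 1600 → 2000 → 2500 → 3200 → 4000 → 5000 → 6400 → 8000 → 10000 → 12800 → 16000 → 20000 → 25600 → 32000.

ISO 32000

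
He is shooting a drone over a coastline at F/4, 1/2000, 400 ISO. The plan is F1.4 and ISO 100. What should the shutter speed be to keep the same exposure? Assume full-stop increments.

Aperture: f/4 → f/2.8 → f/2 → f/1.4 — 3 stops larger aperture (brighter).
ISO: 400 → 200 → 100 — 2 stops dropped (darker).
Net change so far: 1 stop brighter. Offset with the shutter speed: 1/2000 → 1/4000.

1/4000s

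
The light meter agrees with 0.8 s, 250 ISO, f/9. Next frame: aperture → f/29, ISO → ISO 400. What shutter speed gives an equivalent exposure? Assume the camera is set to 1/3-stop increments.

5 s

Aperture: f/9 → f/10 → f/11 → f/13 → f/14 → f/16 → f/18 → f/20 → f/22 → f/25 → f/29 — 3 1/3 stops smaller aperture (darker).
ISO: 250 → 320 → 400 — 2/3 stop raised (brighter).
Net change so far: 2 2/3 stops darker. Offset with the shutter speed: 0.8 → 1 → 1.3 → 1.6 → 2 → 2.5 → 3.2 → 4 → 5.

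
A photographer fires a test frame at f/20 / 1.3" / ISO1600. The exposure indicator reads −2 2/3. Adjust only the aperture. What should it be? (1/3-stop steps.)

f/8

Underexposed by 2 2/3 stops → need 2 2/3 stops brighter.
Aperture: f/20 → f/18 → f/16 → f/14 → f/13 → f/11 → f/10 → f/9 → f/8.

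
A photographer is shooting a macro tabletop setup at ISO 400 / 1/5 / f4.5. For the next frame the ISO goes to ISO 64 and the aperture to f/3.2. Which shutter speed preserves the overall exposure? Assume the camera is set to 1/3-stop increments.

0.6 s

ISO: 400 → 320 → 250 → 200 → 160 → 125 → 100 → 80 → 64 — 2 2/3 stops dropped (darker).
Aperture: f/4.5 → f/4 → f/3.5 → f/3.2 — 1 stop larger aperture (brighter).
Net change so far: 1 2/3 stops darker. Offset with the shutter speed: 1/5 → 1/4 → 0.3 → 0.4 → 0.5 → 0.6.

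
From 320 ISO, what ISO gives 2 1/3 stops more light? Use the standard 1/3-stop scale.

ISO 1600

ISO: 320 → 400 → 500 → 640 → 800 → 1000 → 1250 → 1600 — 2 1/3 stops raised (brighter).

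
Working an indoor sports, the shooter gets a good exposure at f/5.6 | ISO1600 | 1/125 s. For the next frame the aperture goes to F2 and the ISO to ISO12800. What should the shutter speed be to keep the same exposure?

1/8000s

Aperture: f/5.6 → f/4 → f/2.8 → f/2 — 3 stops wider (brighter).
ISO: 1600 → 3200 → 6400 → 12800 — 3 stops raised (brighter).
Net change so far: 6 stops brighter. Offset with the shutter speed: 1/125 → 1/250 → 1/500 → 1/1000 → 1/2000 → 1/4000 → 1/8000.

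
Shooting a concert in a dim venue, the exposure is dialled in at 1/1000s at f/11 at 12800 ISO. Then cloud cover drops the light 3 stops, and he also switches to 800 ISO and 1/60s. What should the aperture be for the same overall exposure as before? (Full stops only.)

f/4

Scene light: 3 stops darker.
ISO: 12800 → 6400 → 3200 → 1600 → 800 — 4 stops lower (darker).
Shutter speed: 1/1000 → 1/500 → 1/250 → 1/125 → 1/60 — 4 stops longer (brighter).
Net so far: 3 stops darker. Aperture: f/11 → f/8 → f/5.6 → f/4.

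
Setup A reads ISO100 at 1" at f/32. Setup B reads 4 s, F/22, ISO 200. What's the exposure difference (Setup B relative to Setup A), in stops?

4 stops brighter

Aperture: f/32 → f/22 — 1 stop opened up (brighter).
Shutter speed: 1 → 2 → 4 — 2 stops slower (brighter).
ISO: 100 → 200 — 1 stop higher (brighter).
Net: +1 +2 +1 = +4 stops.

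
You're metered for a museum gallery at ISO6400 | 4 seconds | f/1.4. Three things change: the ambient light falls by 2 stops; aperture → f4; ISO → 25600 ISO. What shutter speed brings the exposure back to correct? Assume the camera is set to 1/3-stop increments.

30 s

Scene light: 2 stops darker.
Aperture: f/1.4 → f/1.6 → f/1.8 → f/2 → f/2.2 → f/2.5 → f/2.8 → f/3.2 → f/3.5 → f/4 — 3 stops smaller aperture (darker).
ISO: 6400 → 8000 → 10000 → 12800 → 16000 → 20000 → 25600 — 2 stops higher (brighter).
Net so far: 3 stops darker. Shutter speed: 4 → 5 → 6 → 8 → 10 → 13 → 15 → 20 → 25 → 30.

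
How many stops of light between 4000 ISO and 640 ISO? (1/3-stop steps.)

4000 → 3200 → 2500 → 2000 → 1600 → 1250 → 1000 → 800 → 640 — count the steps: 8 third-stops = 2 2/3 stops.

2 2/3 stops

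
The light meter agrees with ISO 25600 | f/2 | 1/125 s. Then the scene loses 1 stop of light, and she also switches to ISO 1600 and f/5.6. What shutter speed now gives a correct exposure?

2 s

Scene light: 1 stop darker.
ISO: 25600 → 12800 → 6400 → 3200 → 1600 — 4 stops lower (darker).
Aperture: f/2 → f/2.8 → f/4 → f/5.6 — 3 stops narrower (darker).
Net so far: 8 stops darker. Shutter speed: 1/125 → 1/60 → 1/30 → 1/15 → 1/8 → 1/4 → 1/2 → 1 → 2.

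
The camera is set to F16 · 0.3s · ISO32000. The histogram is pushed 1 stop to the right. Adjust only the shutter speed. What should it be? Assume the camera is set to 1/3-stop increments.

Overexposed by 1 stop → need 1 stop darker.
Shutter speed: 0.3 → 1/4 → 1/5 → 1/6.

1/6s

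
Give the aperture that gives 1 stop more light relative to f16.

Aperture: f/16 → f/11 — 1 stop wider (brighter).

f/11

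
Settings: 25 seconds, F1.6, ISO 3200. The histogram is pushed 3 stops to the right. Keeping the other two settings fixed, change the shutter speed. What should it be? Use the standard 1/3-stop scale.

3.2 s

Overexposed by 3 stops → need 3 stops darker.
Shutter speed: 25 → 20 → 15 → 13 → 10 → 8 → 6 → 5 → 4 → 3.2.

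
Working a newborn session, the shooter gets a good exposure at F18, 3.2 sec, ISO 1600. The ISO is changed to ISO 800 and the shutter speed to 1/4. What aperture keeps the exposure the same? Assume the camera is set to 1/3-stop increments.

f/3.5

ISO: 1600 → 1250 → 1000 → 800 — 1 stop dropped (darker).
Shutter speed: 3.2 → 2.5 → 2 → 1.6 → 1.3 → 1 → 0.8 → 0.6 → 0.5 → 0.4 → 0.3 → 1/4 — 3 2/3 stops shorter (darker).
Net change so far: 4 2/3 stops darker. Offset with the aperture: f/18 → f/16 → f/14 → f/13 → f/11 → f/10 → f/9 → f/8 → f/7.1 → f/6.3 → f/5.6 → f/5 → f/4.5 → f/4 → f/3.5.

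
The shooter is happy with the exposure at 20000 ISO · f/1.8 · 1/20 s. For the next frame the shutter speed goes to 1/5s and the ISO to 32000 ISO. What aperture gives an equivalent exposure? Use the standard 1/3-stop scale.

f/4.5

Shutter speed: 1/20 → 1/15 → 1/13 → 1/10 → 1/8 → 1/6 → 1/5 — 2 stops slower (brighter).
ISO: 20000 → 25600 → 32000 — 2/3 stop higher (brighter).
Net change so far: 2 2/3 stops brighter. Offset with the aperture: f/1.8 → f/2 → f/2.2 → f/2.5 → f/2.8 → f/3.2 → f/3.5 → f/4 → f/4.5.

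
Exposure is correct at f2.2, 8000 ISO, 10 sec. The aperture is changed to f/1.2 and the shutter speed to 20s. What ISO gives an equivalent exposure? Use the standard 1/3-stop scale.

ISO 1250

Aperture: f/2.2 → f/2 → f/1.8 → f/1.6 → f/1.4 → f/1.2 — 1 2/3 stops opened up (brighter).
Shutter speed: 10 → 13 → 15 → 20 — 1 stop longer (brighter).
Net change so far: 2 2/3 stops brighter. Offset with the ISO: 8000 → 6400 → 5000 → 4000 → 3200 → 2500 → 2000 → 1600 → 1250.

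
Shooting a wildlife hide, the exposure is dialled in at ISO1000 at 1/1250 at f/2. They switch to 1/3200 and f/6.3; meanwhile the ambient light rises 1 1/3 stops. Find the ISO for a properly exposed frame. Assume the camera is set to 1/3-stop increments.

Scene light: 1 1/3 stops brighter.
Shutter speed: 1/1250 → 1/1600 → 1/2000 → 1/2500 → 1/3200 — 1 1/3 stops faster (darker).
Aperture: f/2 → f/2.2 → f/2.5 → f/2.8 → f/3.2 → f/3.5 → f/4 → f/4.5 → f/5 → f/5.6 → f/6.3 — 3 1/3 stops stopped down (darker).
Net so far: 3 1/3 stops darker. ISO: 1000 → 1250 → 1600 → 2000 → 2500 → 3200 → 4000 → 5000 → 6400 → 8000 → 10000.

ISO 10000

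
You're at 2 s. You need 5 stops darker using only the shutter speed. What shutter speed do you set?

1/15s

Shutter speed: 2 → 1 → 1/2 → 1/4 → 1/8 → 1/15 — 5 stops faster (darker).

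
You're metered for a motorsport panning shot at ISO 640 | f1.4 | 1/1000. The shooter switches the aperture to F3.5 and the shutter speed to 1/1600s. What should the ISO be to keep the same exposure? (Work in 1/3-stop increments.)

ISO 6400

Aperture: f/1.4 → f/1.6 → f/1.8 → f/2 → f/2.2 → f/2.5 → f/2.8 → f/3.2 → f/3.5 — 2 2/3 stops smaller aperture (darker).
Shutter speed: 1/1000 → 1/1250 → 1/1600 — 2/3 stop shorter (darker).
Net change so far: 3 1/3 stops darker. Offset with the ISO: 640 → 800 → 1000 → 1250 → 1600 → 2000 → 2500 → 3200 → 4000 → 5000 → 6400.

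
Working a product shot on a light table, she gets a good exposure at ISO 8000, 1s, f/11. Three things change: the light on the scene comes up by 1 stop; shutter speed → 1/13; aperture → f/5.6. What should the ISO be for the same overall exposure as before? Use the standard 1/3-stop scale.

ISO 12800

Scene light: 1 stop brighter.
Shutter speed: 1 → 0.8 → 0.6 → 0.5 → 0.4 → 0.3 → 1/4 → 1/5 → 1/6 → 1/8 → 1/10 → 1/13 — 3 2/3 stops faster (darker).
Aperture: f/11 → f/10 → f/9 → f/8 → f/7.1 → f/6.3 → f/5.6 — 2 stops opened up (brighter).
Net so far: 2/3 stop darker. ISO: 8000 → 10000 → 12800.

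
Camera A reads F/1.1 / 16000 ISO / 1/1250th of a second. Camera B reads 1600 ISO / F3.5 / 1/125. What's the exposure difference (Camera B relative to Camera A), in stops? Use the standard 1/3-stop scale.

Aperture: f/1.1 → f/1.2 → f/1.4 → f/1.6 → f/1.8 → f/2 → f/2.2 → f/2.5 → f/2.8 → f/3.2 → f/3.5 — 3 1/3 stops stopped down (darker).
Shutter speed: 1/1250 → 1/1000 → 1/800 → 1/640 → 1/500 → 1/400 → 1/320 → 1/250 → 1/200 → 1/160 → 1/125 — 3 1/3 stops slower (brighter).
ISO: 16000 → 12800 → 10000 → 8000 → 6400 → 5000 → 4000 → 3200 → 2500 → 2000 → 1600 — 3 1/3 stops lower (darker).
Net: −3 1/3 +3 1/3 −3 1/3 = −3 1/3 stops.

3 1/3 stops darker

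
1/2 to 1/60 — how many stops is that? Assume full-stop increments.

5 stops

1/2 → 1/4 → 1/8 → 1/15 → 1/30 → 1/60 — count the steps: 5 stops.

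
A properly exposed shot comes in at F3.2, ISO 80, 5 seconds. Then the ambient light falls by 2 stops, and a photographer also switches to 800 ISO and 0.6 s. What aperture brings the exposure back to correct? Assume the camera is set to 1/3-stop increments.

Scene light: 2 stops darker.
ISO: 80 → 100 → 125 → 160 → 200 → 250 → 320 → 400 → 500 → 640 → 800 — 3 1/3 stops higher (brighter).
Shutter speed: 5 → 4 → 3.2 → 2.5 → 2 → 1.6 → 1.3 → 1 → 0.8 → 0.6 — 3 stops faster (darker).
Net so far: 1 2/3 stops darker. Aperture: f/3.2 → f/2.8 → f/2.5 → f/2.2 → f/2 → f/1.8.

f/1.8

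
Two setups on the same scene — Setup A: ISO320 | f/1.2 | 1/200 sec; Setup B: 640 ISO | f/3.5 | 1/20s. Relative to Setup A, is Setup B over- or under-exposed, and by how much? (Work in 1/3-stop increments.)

Aperture: f/1.2 → f/1.4 → f/1.6 → f/1.8 → f/2 → f/2.2 → f/2.5 → f/2.8 → f/3.2 → f/3.5 — 3 stops stopped down (darker).
Shutter speed: 1/200 → 1/160 → 1/125 → 1/100 → 1/80 → 1/60 → 1/50 → 1/40 → 1/30 → 1/25 → 1/20 — 3 1/3 stops slower (brighter).
ISO: 320 → 400 → 500 → 640 — 1 stop higher (brighter).
Net: −3 +3 1/3 +1 = +1 1/3 stops.

1 1/3 stops brighter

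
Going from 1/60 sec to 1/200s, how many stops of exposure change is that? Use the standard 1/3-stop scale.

1/60 → 1/80 → 1/100 → 1/125 → 1/160 → 1/200 — count the steps: 5 third-stops = 1 2/3 stops.

1 2/3 stops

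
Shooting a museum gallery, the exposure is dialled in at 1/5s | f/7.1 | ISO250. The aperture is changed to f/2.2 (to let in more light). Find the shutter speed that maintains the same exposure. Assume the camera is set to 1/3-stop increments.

1/50s

Aperture: f/7.1 → f/6.3 → f/5.6 → f/5 → f/4.5 → f/4 → f/3.5 → f/3.2 → f/2.8 → f/2.5 → f/2.2 — 3 1/3 stops opened up (brighter).
Need 3 1/3 stops darker from the shutter speed: 1/5 → 1/6 → 1/8 → 1/10 → 1/13 → 1/15 → 1/20 → 1/25 → 1/30 → 1/40 → 1/50.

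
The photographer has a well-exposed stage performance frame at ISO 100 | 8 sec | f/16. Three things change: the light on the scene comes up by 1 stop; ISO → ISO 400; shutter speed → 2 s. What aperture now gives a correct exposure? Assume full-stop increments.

f/22

Scene light: 1 stop brighter.
ISO: 100 → 200 → 400 — 2 stops higher (brighter).
Shutter speed: 8 → 4 → 2 — 2 stops shorter (darker).
Net so far: 1 stop brighter. Aperture: f/16 → f/22.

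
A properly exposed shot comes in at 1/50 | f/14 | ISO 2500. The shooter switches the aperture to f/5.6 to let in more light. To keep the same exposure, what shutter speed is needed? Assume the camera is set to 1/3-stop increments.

1/320s

Aperture: f/14 → f/13 → f/11 → f/10 → f/9 → f/8 → f/7.1 → f/6.3 → f/5.6 — 2 2/3 stops larger aperture (brighter).
Need 2 2/3 stops darker from the shutter speed: 1/50 → 1/60 → 1/80 → 1/100 → 1/125 → 1/160 → 1/200 → 1/250 → 1/320.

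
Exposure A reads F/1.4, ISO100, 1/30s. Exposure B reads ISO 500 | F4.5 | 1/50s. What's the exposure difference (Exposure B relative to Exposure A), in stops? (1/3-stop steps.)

1 2/3 stops darker

Aperture: f/1.4 → f/1.6 → f/1.8 → f/2 → f/2.2 → f/2.5 → f/2.8 → f/3.2 → f/3.5 → f/4 → f/4.5 — 3 1/3 stops stopped down (darker).
Shutter speed: 1/30 → 1/40 → 1/50 — 2/3 stop faster (darker).
ISO: 100 → 125 → 160 → 200 → 250 → 320 → 400 → 500 — 2 1/3 stops higher (brighter).
Net: −3 1/3 −2/3 +2 1/3 = −1 2/3 stops.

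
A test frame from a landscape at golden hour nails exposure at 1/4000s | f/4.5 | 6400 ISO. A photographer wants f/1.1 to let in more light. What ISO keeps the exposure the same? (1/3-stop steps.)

Aperture: f/4.5 → f/4 → f/3.5 → f/3.2 → f/2.8 → f/2.5 → f/2.2 → f/2 → f/1.8 → f/1.6 → f/1.4 → f/1.2 → f/1.1 — 4 stops wider (brighter).
Need 4 stops darker from the ISO: 6400 → 5000 → 4000 → 3200 → 2500 → 2000 → 1600 → 1250 → 1000 → 800 → 640 → 500 → 400.

ISO 400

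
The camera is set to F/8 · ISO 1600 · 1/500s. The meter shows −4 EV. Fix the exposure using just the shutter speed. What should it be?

Underexposed by 4 stops → need 4 stops brighter.
Shutter speed: 1/500 → 1/250 → 1/125 → 1/60 → 1/30.

1/30s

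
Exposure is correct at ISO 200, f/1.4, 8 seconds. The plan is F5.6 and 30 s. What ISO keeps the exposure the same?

Aperture: f/1.4 → f/2 → f/2.8 → f/4 → f/5.6 — 4 stops smaller aperture (darker).
Shutter speed: 8 → 15 → 30 — 2 stops longer (brighter).
Net change so far: 2 stops darker. Offset with the ISO: 200 → 400 → 800.

ISO 800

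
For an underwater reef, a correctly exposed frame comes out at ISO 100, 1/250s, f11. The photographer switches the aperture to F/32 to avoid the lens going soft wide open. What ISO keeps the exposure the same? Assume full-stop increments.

Aperture: f/11 → f/16 → f/22 → f/32 — 3 stops narrower (darker).
Need 3 stops brighter from the ISO: 100 → 200 → 400 → 800.

ISO 800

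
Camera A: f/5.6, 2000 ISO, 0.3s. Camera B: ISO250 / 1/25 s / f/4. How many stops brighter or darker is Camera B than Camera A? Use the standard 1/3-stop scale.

Aperture: f/5.6 → f/5 → f/4.5 → f/4 — 1 stop opened up (brighter).
Shutter speed: 0.3 → 1/4 → 1/5 → 1/6 → 1/8 → 1/10 → 1/13 → 1/15 → 1/20 → 1/25 — 3 stops faster (darker).
ISO: 2000 → 1600 → 1250 → 1000 → 800 → 640 → 500 → 400 → 320 → 250 — 3 stops lower (darker).
Net: +1 −3 −3 = −5 stops.

5 stops darker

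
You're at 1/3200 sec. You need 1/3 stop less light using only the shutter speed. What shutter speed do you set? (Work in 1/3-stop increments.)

1/4000s

Shutter speed: 1/3200 → 1/4000 — 1/3 stop faster (darker).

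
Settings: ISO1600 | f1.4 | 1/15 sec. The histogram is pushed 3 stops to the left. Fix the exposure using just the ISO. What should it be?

Underexposed by 3 stops → need 3 stops brighter.
ISO: 1600 → 3200 → 6400 → 12800.

ISO 12800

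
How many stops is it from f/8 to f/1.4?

f/8 → f/5.6 → f/4 → f/2.8 → f/2 → f/1.4 — count the steps: 5 stops.

5 stops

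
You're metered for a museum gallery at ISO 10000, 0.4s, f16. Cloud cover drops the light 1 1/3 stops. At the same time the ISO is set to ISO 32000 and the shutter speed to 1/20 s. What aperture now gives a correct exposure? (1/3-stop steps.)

Scene light: 1 1/3 stops darker.
ISO: 10000 → 12800 → 16000 → 20000 → 25600 → 32000 — 1 2/3 stops higher (brighter).
Shutter speed: 0.4 → 0.3 → 1/4 → 1/5 → 1/6 → 1/8 → 1/10 → 1/13 → 1/15 → 1/20 — 3 stops shorter (darker).
Net so far: 2 2/3 stops darker. Aperture: f/16 → f/14 → f/13 → f/11 → f/10 → f/9 → f/8 → f/7.1 → f/6.3.

f/6.3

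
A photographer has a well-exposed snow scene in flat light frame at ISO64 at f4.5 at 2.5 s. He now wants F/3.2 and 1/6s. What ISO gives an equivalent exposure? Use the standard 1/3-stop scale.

Aperture: f/4.5 → f/4 → f/3.5 → f/3.2 — 1 stop wider (brighter).
Shutter speed: 2.5 → 2 → 1.6 → 1.3 → 1 → 0.8 → 0.6 → 0.5 → 0.4 → 0.3 → 1/4 → 1/5 → 1/6 — 4 stops faster (darker).
Net change so far: 3 stops darker. Offset with the ISO: 64 → 80 → 100 → 125 → 160 → 200 → 250 → 320 → 400 → 500.

ISO 500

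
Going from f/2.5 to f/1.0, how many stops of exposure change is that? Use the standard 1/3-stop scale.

2 2/3 stops

f/2.5 → f/2.2 → f/2 → f/1.8 → f/1.6 → f/1.4 → f/1.2 → f/1.1 → f/1.0 — count the steps: 8 third-stops = 2 2/3 stops.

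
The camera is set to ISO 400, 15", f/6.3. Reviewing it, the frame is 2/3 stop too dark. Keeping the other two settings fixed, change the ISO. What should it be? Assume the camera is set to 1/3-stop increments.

Underexposed by 2/3 stop → need 2/3 stop brighter.
ISO: 400 → 500 → 640.

ISO 640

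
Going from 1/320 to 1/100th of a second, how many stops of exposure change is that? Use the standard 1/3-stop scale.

1/320 → 1/250 → 1/200 → 1/160 → 1/125 → 1/100 — count the steps: 5 third-stops = 1 2/3 stops.

1 2/3 stops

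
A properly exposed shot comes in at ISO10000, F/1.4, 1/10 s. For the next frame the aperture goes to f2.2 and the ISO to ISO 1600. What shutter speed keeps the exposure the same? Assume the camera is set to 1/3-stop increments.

Aperture: f/1.4 → f/1.6 → f/1.8 → f/2 → f/2.2 — 1 1/3 stops narrower (darker).
ISO: 10000 → 8000 → 6400 → 5000 → 4000 → 3200 → 2500 → 2000 → 1600 — 2 2/3 stops dropped (darker).
Net change so far: 4 stops darker. Offset with the shutter speed: 1/10 → 1/8 → 1/6 → 1/5 → 1/4 → 0.3 → 0.4 → 0.5 → 0.6 → 0.8 → 1 → 1.3 → 1.6.

1.6 s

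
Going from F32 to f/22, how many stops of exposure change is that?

1 stop

f/32 → f/22 — count the steps: 1 stop.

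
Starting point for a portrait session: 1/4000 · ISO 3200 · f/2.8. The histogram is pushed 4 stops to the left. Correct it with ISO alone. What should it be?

Underexposed by 4 stops → need 4 stops brighter.
ISO: 3200 → 6400 → 12800 → 25600 → 51200.

ISO 51200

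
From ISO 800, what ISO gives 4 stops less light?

ISO: 800 → 400 → 200 → 100 → 50 — 4 stops lower (darker).

ISO 50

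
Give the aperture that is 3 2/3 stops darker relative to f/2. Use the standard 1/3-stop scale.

f/7.1

Aperture: f/2 → f/2.2 → f/2.5 → f/2.8 → f/3.2 → f/3.5 → f/4 → f/4.5 → f/5 → f/5.6 → f/6.3 → f/7.1 — 3 2/3 stops smaller aperture (darker).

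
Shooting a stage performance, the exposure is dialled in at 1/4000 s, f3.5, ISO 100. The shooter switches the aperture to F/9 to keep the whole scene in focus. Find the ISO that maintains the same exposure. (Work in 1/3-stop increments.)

ISO 640

Aperture: f/3.5 → f/4 → f/4.5 → f/5 → f/5.6 → f/6.3 → f/7.1 → f/8 → f/9 — 2 2/3 stops smaller aperture (darker).
Need 2 2/3 stops brighter from the ISO: 100 → 125 → 160 → 200 → 250 → 320 → 400 → 500 → 640.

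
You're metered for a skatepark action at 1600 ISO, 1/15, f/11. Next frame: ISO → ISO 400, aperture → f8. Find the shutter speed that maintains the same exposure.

ISO: 1600 → 800 → 400 — 2 stops dropped (darker).
Aperture: f/11 → f/8 — 1 stop larger aperture (brighter).
Net change so far: 1 stop darker. Offset with the shutter speed: 1/15 → 1/8.

1/8s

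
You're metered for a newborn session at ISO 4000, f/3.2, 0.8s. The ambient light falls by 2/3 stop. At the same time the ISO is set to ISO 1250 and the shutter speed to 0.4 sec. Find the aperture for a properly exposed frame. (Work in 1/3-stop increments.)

Scene light: 2/3 stop darker.
ISO: 4000 → 3200 → 2500 → 2000 → 1600 → 1250 — 1 2/3 stops dropped (darker).
Shutter speed: 0.8 → 0.6 → 0.5 → 0.4 — 1 stop faster (darker).
Net so far: 3 1/3 stops darker. Aperture: f/3.2 → f/2.8 → f/2.5 → f/2.2 → f/2 → f/1.8 → f/1.6 → f/1.4 → f/1.2 → f/1.1 → f/1.0.

f/1.0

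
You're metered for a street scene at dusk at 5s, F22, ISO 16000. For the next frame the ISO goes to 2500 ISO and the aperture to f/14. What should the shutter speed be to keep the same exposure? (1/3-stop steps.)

13 s

ISO: 16000 → 12800 → 10000 → 8000 → 6400 → 5000 → 4000 → 3200 → 2500 — 2 2/3 stops dropped (darker).
Aperture: f/22 → f/20 → f/18 → f/16 → f/14 — 1 1/3 stops wider (brighter).
Net change so far: 1 1/3 stops darker. Offset with the shutter speed: 5 → 6 → 8 → 10 → 13.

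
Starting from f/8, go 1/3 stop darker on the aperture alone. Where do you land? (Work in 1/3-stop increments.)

f/9

Aperture: f/8 → f/9 — 1/3 stop narrower (darker).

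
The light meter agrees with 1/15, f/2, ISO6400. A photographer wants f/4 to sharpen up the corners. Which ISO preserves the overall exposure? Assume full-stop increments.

ISO 25600

Aperture: f/2 → f/2.8 → f/4 — 2 stops narrower (darker).
Need 2 stops brighter from the ISO: 6400 → 12800 → 25600.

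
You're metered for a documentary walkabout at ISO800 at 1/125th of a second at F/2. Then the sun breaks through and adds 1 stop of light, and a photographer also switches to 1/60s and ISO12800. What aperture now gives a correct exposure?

f/16

Scene light: 1 stop brighter.
Shutter speed: 1/125 → 1/60 — 1 stop longer (brighter).
ISO: 800 → 1600 → 3200 → 6400 → 12800 — 4 stops raised (brighter).
Net so far: 6 stops brighter. Aperture: f/2 → f/2.8 → f/4 → f/5.6 → f/8 → f/11 → f/16.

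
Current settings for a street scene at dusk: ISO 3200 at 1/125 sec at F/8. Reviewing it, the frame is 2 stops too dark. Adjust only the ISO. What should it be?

ISO 12800

Underexposed by 2 stops → need 2 stops brighter.
ISO: 3200 → 6400 → 12800.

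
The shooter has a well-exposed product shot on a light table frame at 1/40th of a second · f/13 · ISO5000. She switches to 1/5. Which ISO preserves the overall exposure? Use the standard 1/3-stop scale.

ISO 640

Shutter speed: 1/40 → 1/30 → 1/25 → 1/20 → 1/15 → 1/13 → 1/10 → 1/8 → 1/6 → 1/5 — 3 stops longer (brighter).
Need 3 stops darker from the ISO: 5000 → 4000 → 3200 → 2500 → 2000 → 1600 → 1250 → 1000 → 800 → 640.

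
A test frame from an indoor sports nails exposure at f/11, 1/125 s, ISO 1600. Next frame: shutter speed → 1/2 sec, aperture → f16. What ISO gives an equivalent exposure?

Shutter speed: 1/125 → 1/60 → 1/30 → 1/15 → 1/8 → 1/4 → 1/2 — 6 stops longer (brighter).
Aperture: f/11 → f/16 — 1 stop narrower (darker).
Net change so far: 5 stops brighter. Offset with the ISO: 1600 → 800 → 400 → 200 → 100 → 50.

ISO 50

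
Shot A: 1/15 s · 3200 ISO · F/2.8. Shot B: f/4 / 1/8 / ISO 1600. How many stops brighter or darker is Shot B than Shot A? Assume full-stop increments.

1 stop darker

Aperture: f/2.8 → f/4 — 1 stop smaller aperture (darker).
Shutter speed: 1/15 → 1/8 — 1 stop longer (brighter).
ISO: 3200 → 1600 — 1 stop lower (darker).
Net: −1 +1 −1 = −1 stop.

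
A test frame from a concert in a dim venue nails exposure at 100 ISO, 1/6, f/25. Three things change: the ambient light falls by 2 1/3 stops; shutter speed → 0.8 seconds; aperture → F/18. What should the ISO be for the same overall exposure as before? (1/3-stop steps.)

Scene light: 2 1/3 stops darker.
Shutter speed: 1/6 → 1/5 → 1/4 → 0.3 → 0.4 → 0.5 → 0.6 → 0.8 — 2 1/3 stops longer (brighter).
Aperture: f/25 → f/22 → f/20 → f/18 — 1 stop larger aperture (brighter).
Net so far: 1 stop brighter. ISO: 100 → 80 → 64 → 50.

ISO 50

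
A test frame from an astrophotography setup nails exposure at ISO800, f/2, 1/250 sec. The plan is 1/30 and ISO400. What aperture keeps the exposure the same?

f/4

Shutter speed: 1/250 → 1/125 → 1/60 → 1/30 — 3 stops slower (brighter).
ISO: 800 → 400 — 1 stop dropped (darker).
Net change so far: 2 stops brighter. Offset with the aperture: f/2 → f/2.8 → f/4.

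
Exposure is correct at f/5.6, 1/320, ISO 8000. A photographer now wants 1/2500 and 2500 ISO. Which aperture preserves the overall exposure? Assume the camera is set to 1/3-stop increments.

Shutter speed: 1/320 → 1/400 → 1/500 → 1/640 → 1/800 → 1/1000 → 1/1250 → 1/1600 → 1/2000 → 1/2500 — 3 stops shorter (darker).
ISO: 8000 → 6400 → 5000 → 4000 → 3200 → 2500 — 1 2/3 stops dropped (darker).
Net change so far: 4 2/3 stops darker. Offset with the aperture: f/5.6 → f/5 → f/4.5 → f/4 → f/3.5 → f/3.2 → f/2.8 → f/2.5 → f/2.2 → f/2 → f/1.8 → f/1.6 → f/1.4 → f/1.2 → f/1.1.

f/1.1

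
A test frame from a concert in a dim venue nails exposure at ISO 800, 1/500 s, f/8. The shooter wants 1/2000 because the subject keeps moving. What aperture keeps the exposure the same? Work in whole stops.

Shutter speed: 1/500 → 1/1000 → 1/2000 — 2 stops shorter (darker).
Need 2 stops brighter from the aperture: f/8 → f/5.6 → f/4.

f/4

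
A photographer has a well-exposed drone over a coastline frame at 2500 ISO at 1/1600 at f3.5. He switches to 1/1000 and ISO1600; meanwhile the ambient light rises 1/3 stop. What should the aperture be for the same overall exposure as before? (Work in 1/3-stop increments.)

Scene light: 1/3 stop brighter.
Shutter speed: 1/1600 → 1/1250 → 1/1000 — 2/3 stop slower (brighter).
ISO: 2500 → 2000 → 1600 — 2/3 stop lower (darker).
Net so far: 1/3 stop brighter. Aperture: f/3.5 → f/4.

f/4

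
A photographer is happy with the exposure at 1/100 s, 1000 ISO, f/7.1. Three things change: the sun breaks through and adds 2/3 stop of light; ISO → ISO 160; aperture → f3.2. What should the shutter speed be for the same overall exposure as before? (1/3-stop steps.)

1/125s

Scene light: 2/3 stop brighter.
ISO: 1000 → 800 → 640 → 500 → 400 → 320 → 250 → 200 → 160 — 2 2/3 stops lower (darker).
Aperture: f/7.1 → f/6.3 → f/5.6 → f/5 → f/4.5 → f/4 → f/3.5 → f/3.2 — 2 1/3 stops larger aperture (brighter).
Net so far: 1/3 stop brighter. Shutter speed: 1/100 → 1/125.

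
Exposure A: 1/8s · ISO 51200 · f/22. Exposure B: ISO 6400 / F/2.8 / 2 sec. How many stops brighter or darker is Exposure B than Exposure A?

7 stops brighter

Aperture: f/22 → f/16 → f/11 → f/8 → f/5.6 → f/4 → f/2.8 — 6 stops wider (brighter).
Shutter speed: 1/8 → 1/4 → 1/2 → 1 → 2 — 4 stops longer (brighter).
ISO: 51200 → 25600 → 12800 → 6400 — 3 stops lower (darker).
Net: +6 +4 −3 = +7 stops.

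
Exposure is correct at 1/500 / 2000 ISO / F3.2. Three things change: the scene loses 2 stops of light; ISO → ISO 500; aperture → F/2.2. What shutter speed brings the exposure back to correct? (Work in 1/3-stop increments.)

1/60s

Scene light: 2 stops darker.
ISO: 2000 → 1600 → 1250 → 1000 → 800 → 640 → 500 — 2 stops dropped (darker).
Aperture: f/3.2 → f/2.8 → f/2.5 → f/2.2 — 1 stop wider (brighter).
Net so far: 3 stops darker. Shutter speed: 1/500 → 1/400 → 1/320 → 1/250 → 1/200 → 1/160 → 1/125 → 1/100 → 1/80 → 1/60.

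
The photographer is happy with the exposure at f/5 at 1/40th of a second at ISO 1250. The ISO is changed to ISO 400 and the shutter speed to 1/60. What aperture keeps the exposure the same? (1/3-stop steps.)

ISO: 1250 → 1000 → 800 → 640 → 500 → 400 — 1 2/3 stops lower (darker).
Shutter speed: 1/40 → 1/50 → 1/60 — 2/3 stop faster (darker).
Net change so far: 2 1/3 stops darker. Offset with the aperture: f/5 → f/4.5 → f/4 → f/3.5 → f/3.2 → f/2.8 → f/2.5 → f/2.2.

f/2.2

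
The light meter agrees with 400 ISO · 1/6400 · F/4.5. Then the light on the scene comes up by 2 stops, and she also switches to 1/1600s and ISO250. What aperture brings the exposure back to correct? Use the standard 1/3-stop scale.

Scene light: 2 stops brighter.
Shutter speed: 1/6400 → 1/5000 → 1/4000 → 1/3200 → 1/2500 → 1/2000 → 1/1600 — 2 stops longer (brighter).
ISO: 400 → 320 → 250 — 2/3 stop lower (darker).
Net so far: 3 1/3 stops brighter. Aperture: f/4.5 → f/5 → f/5.6 → f/6.3 → f/7.1 → f/8 → f/9 → f/10 → f/11 → f/13 → f/14.

f/14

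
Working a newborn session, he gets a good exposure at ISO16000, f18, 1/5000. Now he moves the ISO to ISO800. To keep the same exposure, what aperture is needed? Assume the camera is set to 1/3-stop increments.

f/4

ISO: 16000 → 12800 → 10000 → 8000 → 6400 → 5000 → 4000 → 3200 → 2500 → 2000 → 1600 → 1250 → 1000 → 800 — 4 1/3 stops lower (darker).
Need 4 1/3 stops brighter from the aperture: f/18 → f/16 → f/14 → f/13 → f/11 → f/10 → f/9 → f/8 → f/7.1 → f/6.3 → f/5.6 → f/5 → f/4.5 → f/4.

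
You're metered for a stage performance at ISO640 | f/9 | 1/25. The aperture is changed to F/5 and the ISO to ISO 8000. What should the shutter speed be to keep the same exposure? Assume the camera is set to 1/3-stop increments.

1/1000s

Aperture: f/9 → f/8 → f/7.1 → f/6.3 → f/5.6 → f/5 — 1 2/3 stops wider (brighter).
ISO: 640 → 800 → 1000 → 1250 → 1600 → 2000 → 2500 → 3200 → 4000 → 5000 → 6400 → 8000 — 3 2/3 stops raised (brighter).
Net change so far: 5 1/3 stops brighter. Offset with the shutter speed: 1/25 → 1/30 → 1/40 → 1/50 → 1/60 → 1/80 → 1/100 → 1/125 → 1/160 → 1/200 → 1/250 → 1/320 → 1/400 → 1/500 → 1/640 → 1/800 → 1/1000.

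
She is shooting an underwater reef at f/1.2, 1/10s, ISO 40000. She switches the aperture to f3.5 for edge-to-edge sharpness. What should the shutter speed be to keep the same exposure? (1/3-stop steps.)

Aperture: f/1.2 → f/1.4 → f/1.6 → f/1.8 → f/2 → f/2.2 → f/2.5 → f/2.8 → f/3.2 → f/3.5 — 3 stops narrower (darker).
Need 3 stops brighter from the shutter speed: 1/10 → 1/8 → 1/6 → 1/5 → 1/4 → 0.3 → 0.4 → 0.5 → 0.6 → 0.8.

0.8 s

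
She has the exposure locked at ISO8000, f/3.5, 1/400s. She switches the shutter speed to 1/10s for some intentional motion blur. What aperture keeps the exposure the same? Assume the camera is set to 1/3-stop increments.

Shutter speed: 1/400 → 1/320 → 1/250 → 1/200 → 1/160 → 1/125 → 1/100 → 1/80 → 1/60 → 1/50 → 1/40 → 1/30 → 1/25 → 1/20 → 1/15 → 1/13 → 1/10 — 5 1/3 stops slower (brighter).
Need 5 1/3 stops darker from the aperture: f/3.5 → f/4 → f/4.5 → f/5 → f/5.6 → f/6.3 → f/7.1 → f/8 → f/9 → f/10 → f/11 → f/13 → f/14 → f/16 → f/18 → f/20 → f/22.

f/22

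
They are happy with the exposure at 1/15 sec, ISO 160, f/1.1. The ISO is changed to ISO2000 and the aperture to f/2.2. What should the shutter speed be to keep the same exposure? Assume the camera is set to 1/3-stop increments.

ISO: 160 → 200 → 250 → 320 → 400 → 500 → 640 → 800 → 1000 → 1250 → 1600 → 2000 — 3 2/3 stops higher (brighter).
Aperture: f/1.1 → f/1.2 → f/1.4 → f/1.6 → f/1.8 → f/2 → f/2.2 — 2 stops smaller aperture (darker).
Net change so far: 1 2/3 stops brighter. Offset with the shutter speed: 1/15 → 1/20 → 1/25 → 1/30 → 1/40 → 1/50.

1/50s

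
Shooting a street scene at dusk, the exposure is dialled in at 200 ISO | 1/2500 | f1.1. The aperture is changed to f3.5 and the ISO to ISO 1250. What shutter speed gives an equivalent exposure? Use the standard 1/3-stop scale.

1/1600s

Aperture: f/1.1 → f/1.2 → f/1.4 → f/1.6 → f/1.8 → f/2 → f/2.2 → f/2.5 → f/2.8 → f/3.2 → f/3.5 — 3 1/3 stops narrower (darker).
ISO: 200 → 250 → 320 → 400 → 500 → 640 → 800 → 1000 → 1250 — 2 2/3 stops higher (brighter).
Net change so far: 2/3 stop darker. Offset with the shutter speed: 1/2500 → 1/2000 → 1/1600.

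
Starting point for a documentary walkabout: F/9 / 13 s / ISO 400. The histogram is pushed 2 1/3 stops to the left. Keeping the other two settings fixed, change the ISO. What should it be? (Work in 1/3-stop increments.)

Underexposed by 2 1/3 stops → need 2 1/3 stops brighter.
ISO: 400 → 500 → 640 → 800 → 1000 → 1250 → 1600 → 2000.

ISO 2000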